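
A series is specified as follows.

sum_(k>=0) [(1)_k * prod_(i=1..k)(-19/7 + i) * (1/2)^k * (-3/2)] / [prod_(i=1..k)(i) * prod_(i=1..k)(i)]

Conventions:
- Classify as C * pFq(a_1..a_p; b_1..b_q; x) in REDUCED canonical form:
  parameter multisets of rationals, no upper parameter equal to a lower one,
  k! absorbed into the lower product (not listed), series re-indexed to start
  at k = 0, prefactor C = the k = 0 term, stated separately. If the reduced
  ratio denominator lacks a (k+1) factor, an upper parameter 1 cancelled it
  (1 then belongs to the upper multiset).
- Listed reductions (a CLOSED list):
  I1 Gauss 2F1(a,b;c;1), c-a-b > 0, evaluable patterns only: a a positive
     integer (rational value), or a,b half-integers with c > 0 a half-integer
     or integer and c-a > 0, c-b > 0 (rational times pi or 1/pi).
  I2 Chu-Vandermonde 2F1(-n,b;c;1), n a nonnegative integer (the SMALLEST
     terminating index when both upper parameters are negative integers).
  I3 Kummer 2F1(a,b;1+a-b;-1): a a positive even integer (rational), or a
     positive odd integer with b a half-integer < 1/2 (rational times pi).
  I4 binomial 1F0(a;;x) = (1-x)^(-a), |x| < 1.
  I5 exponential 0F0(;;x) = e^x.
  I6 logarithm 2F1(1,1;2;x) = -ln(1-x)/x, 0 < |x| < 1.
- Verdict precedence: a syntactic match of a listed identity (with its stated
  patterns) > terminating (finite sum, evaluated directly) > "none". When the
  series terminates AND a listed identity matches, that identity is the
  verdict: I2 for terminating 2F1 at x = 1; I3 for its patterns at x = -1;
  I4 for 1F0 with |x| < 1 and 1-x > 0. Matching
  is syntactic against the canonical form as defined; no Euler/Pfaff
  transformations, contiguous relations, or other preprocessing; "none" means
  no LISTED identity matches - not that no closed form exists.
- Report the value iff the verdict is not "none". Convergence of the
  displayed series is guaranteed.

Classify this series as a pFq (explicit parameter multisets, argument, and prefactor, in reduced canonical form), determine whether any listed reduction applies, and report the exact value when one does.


At argument 1/2: a 1F0 with upper {-12/7}, lower {-}, scaled by C = -3/2. Verdict at x = 1/2: the binomial series (I4) matches (the 1F0 binomial series: exponent 12/7, x = 1/2). Value: (-3/2) * (1/2)^(12/7).

Structural cue: x = (1/2) and the parameter 1 appears in both the upper and lower lists and cancels.
Step ratio: r(k) = (1/2) * (k-12/7) / [(k+1)] - poly over poly, x = (1/2) from leading terms; C = -3/2 at k = 0.


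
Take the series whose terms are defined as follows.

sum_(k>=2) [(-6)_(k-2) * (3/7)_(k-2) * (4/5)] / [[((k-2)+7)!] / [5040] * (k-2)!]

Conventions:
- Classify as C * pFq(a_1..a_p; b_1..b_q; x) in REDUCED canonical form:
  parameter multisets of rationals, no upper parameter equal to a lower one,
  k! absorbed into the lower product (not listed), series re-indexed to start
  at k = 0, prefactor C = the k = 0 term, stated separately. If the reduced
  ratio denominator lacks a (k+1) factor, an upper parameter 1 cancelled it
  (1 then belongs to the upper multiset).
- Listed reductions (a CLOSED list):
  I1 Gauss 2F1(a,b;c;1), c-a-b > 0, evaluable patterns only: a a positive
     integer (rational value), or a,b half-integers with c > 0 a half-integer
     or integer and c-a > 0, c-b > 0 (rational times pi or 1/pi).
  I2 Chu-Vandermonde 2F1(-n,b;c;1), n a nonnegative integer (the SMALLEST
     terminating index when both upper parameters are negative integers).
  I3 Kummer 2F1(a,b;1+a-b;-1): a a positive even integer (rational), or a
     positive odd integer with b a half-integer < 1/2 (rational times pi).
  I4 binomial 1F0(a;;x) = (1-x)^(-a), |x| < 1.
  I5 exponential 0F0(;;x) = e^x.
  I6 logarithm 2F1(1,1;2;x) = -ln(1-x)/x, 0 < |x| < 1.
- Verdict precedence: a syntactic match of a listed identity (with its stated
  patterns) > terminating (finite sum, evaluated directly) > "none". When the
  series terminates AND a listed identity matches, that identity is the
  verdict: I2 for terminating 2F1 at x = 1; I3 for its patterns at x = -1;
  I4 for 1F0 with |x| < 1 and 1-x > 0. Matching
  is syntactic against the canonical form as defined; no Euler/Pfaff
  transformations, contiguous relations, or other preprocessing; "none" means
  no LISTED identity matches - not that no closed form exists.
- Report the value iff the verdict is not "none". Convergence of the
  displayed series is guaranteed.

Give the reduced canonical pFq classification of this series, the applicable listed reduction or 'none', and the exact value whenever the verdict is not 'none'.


x = 1 here; the reduced form reads 2F1, upper {-6, 3/7}, lower {8}, C = 4/5. Verdict (x = 1): Chu-Vandermonde (I2) applies (terminating 2F1 at x = 1 with n = 6, b = 3/7, c = 8). Hence: 4729932/7647185.

The tell: from the first term 4/5: the denominator's factorial ratio (prefactor 4/5) is a lower Pochhammer.
Adjacent-term ratio: r(k) = 1 * (k-6) (k+3/7) / [(k+8) (k+1)] - rational; roots negated = parameters, x = 1, C = 4/5.


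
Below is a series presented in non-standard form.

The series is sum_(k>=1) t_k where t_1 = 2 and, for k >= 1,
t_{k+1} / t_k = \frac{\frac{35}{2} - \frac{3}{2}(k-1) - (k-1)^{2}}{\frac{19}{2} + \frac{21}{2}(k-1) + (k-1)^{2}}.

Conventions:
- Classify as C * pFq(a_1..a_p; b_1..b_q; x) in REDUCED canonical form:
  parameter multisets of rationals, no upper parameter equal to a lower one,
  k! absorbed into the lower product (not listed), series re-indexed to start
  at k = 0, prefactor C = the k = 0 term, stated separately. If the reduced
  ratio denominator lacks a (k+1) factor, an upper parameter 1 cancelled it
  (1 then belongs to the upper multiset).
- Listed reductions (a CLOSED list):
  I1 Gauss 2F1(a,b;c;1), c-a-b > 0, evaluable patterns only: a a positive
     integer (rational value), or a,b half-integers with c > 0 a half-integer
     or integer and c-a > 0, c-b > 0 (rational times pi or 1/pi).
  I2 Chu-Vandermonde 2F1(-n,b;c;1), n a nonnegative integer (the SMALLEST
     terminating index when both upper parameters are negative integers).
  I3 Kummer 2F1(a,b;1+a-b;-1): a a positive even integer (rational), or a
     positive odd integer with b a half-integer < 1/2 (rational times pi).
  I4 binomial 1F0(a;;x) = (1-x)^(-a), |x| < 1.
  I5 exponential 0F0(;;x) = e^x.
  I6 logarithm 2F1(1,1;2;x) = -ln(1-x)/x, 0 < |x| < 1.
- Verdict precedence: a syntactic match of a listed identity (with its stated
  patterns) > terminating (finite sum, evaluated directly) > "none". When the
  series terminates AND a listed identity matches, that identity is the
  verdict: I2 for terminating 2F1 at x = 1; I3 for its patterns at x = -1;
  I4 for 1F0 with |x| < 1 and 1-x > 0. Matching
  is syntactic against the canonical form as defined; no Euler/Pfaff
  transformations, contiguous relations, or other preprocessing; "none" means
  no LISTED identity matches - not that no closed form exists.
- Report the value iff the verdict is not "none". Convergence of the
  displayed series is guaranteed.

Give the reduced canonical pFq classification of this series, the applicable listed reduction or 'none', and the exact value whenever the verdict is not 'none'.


First insight: from the first term 2: factor the ratio over Q (prefactor 2): negated roots = parameters.
Consecutive-term ratio: r(k) = -1 * (k-\frac{7}{2}) (k+5) / [(k+\frac{19}{2}) (k+1)] - rational in k. x = -1; t_0 = 2; negate the roots.

At argument -1: a 2F1 with upper {-\frac{7}{2}, 5}, lower {\frac{19}{2}}, scaled by C = 2. Verdict (x = -1): Kummer's theorem (I3) applies (x = -1; c = \frac{19}{2} equals 1+a-b for upper {-\frac{7}{2}, 5}: listed pattern). Hence: \frac{765765}{262144} \cdot \pi.


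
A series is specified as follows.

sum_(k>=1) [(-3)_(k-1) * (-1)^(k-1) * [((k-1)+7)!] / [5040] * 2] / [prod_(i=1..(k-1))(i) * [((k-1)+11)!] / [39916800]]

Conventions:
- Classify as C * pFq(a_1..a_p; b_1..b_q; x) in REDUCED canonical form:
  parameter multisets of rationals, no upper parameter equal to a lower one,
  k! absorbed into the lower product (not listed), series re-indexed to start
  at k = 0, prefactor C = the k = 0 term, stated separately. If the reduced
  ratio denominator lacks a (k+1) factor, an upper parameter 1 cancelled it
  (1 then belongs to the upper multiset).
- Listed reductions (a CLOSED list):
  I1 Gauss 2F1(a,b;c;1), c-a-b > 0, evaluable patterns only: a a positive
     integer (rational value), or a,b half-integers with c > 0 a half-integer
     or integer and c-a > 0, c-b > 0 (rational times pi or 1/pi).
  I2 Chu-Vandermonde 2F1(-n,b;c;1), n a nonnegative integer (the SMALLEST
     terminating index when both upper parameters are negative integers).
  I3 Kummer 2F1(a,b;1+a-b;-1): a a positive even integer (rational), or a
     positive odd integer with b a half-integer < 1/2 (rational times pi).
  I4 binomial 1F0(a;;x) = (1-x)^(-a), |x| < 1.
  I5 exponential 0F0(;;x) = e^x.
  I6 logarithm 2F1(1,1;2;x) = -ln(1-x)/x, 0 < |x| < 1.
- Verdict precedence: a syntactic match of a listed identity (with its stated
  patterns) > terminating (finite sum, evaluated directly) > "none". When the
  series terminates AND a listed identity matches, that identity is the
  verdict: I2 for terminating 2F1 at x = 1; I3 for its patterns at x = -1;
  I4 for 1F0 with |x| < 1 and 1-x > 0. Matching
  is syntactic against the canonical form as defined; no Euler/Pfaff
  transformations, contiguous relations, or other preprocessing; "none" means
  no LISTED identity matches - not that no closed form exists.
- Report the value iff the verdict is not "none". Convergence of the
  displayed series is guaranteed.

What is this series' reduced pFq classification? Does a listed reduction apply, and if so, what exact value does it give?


At argument -1: a 2F1 with upper {-3, 8}, lower {12}, scaled by C = 2. Verdict at x = -1: the Kummer evaluation I3 matches (x = -1; c = 12 equals 1+a-b for upper {-3, 8}: listed pattern). Hence: 66/7.

First insight: t_0 = 2 here, and the factorial ratio (prefactor 2) (k+a-1)!/(a-1)! is a rising factorial (a)_k.
Ratio: r(k) = (-1) * (k-3) (k+8) / [(k+12) (k+1)] ; factor over Q: parameters, x = (-1), and C = 2.


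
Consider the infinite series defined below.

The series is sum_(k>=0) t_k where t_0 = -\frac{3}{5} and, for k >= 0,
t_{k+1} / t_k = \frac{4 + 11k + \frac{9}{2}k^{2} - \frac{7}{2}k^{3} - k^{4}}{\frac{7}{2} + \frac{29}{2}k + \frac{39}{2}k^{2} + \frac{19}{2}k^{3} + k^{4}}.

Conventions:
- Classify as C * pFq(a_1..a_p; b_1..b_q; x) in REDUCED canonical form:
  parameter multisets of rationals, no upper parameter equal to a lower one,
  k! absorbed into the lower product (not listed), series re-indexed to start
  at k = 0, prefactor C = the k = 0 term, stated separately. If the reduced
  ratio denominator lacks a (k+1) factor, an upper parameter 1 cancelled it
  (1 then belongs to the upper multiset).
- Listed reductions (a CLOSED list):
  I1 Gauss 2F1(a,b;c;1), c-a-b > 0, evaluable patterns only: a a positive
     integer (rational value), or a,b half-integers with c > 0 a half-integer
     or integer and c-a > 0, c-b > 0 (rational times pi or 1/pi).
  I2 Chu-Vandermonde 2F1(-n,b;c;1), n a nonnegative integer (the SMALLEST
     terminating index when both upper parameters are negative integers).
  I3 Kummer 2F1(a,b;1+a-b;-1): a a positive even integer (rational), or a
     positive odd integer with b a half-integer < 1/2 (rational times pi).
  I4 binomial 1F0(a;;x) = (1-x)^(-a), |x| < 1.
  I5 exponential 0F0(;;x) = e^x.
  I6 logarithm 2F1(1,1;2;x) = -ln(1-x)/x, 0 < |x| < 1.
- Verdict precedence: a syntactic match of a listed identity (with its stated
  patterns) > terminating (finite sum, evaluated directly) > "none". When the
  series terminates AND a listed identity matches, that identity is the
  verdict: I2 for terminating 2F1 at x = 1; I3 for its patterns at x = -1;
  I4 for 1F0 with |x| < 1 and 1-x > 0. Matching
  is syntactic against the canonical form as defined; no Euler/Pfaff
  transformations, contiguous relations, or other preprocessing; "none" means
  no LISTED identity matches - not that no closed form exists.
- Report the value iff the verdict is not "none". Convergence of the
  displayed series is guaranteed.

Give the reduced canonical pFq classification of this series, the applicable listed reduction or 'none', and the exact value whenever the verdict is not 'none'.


At argument -1: a 2F1 with upper {-2, 4}, lower {7}, scaled by C = -\frac{3}{5}. Verdict: Kummer (I3) applies (x = -1; c = 7 equals 1+a-b for upper {-2, 4}: listed pattern). Its exact value is -\frac{3}{2}.

Key step: with t_0 = -\frac{3}{5}, the expanded ratio factors over Q; C = -3/5, roots give parameters.
Step ratio: r(k) = -1 * (k-2) (k+4) / [(k+7) (k+1)] ; factor over Q: parameters, x = -1, and C = -\frac{3}{5}.


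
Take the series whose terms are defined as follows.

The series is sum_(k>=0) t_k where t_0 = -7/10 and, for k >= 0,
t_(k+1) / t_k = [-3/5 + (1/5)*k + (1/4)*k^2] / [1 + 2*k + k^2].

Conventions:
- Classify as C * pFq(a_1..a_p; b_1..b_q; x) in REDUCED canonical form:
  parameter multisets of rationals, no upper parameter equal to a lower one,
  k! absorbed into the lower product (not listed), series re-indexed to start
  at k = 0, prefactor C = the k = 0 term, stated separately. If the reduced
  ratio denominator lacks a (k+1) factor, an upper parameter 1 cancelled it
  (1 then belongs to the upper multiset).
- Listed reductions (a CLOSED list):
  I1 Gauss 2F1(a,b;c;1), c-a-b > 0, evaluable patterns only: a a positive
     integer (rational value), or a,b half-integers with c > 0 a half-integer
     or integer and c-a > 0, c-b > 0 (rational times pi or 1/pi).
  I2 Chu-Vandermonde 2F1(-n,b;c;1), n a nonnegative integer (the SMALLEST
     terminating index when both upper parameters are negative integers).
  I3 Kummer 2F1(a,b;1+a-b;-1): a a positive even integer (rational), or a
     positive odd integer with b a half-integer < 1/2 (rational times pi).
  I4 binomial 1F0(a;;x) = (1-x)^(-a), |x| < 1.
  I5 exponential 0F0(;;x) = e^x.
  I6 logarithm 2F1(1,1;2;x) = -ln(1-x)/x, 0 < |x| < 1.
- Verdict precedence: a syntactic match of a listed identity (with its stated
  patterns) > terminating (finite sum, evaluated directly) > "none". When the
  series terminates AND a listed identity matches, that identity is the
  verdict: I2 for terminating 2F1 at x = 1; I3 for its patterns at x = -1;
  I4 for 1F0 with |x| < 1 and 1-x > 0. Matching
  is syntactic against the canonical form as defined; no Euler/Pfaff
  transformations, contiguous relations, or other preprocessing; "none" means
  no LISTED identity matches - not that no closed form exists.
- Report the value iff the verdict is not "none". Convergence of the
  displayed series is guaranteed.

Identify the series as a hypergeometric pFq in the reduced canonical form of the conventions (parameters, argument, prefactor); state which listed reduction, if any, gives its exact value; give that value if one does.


Prefactor -7/10, argument 1/4: 2F1 with upper {-6/5, 2} over lower {1}. Verdict: none. A 2F1 with upper {-6/5, 2} fits none of I1-I6 at x = 1/4; the sum runs forever.

Structural cue: from the first term -7/10: roots of the ratio polynomials (C = -7/10, x = 1/4) are the negated parameters.
Consecutive-term ratio: r(k) = (1/4) * (k-6/5) (k+2) / [(k+1) (k+1)] - poly over poly, x = (1/4) from leading terms; C = -7/10 at k = 0.


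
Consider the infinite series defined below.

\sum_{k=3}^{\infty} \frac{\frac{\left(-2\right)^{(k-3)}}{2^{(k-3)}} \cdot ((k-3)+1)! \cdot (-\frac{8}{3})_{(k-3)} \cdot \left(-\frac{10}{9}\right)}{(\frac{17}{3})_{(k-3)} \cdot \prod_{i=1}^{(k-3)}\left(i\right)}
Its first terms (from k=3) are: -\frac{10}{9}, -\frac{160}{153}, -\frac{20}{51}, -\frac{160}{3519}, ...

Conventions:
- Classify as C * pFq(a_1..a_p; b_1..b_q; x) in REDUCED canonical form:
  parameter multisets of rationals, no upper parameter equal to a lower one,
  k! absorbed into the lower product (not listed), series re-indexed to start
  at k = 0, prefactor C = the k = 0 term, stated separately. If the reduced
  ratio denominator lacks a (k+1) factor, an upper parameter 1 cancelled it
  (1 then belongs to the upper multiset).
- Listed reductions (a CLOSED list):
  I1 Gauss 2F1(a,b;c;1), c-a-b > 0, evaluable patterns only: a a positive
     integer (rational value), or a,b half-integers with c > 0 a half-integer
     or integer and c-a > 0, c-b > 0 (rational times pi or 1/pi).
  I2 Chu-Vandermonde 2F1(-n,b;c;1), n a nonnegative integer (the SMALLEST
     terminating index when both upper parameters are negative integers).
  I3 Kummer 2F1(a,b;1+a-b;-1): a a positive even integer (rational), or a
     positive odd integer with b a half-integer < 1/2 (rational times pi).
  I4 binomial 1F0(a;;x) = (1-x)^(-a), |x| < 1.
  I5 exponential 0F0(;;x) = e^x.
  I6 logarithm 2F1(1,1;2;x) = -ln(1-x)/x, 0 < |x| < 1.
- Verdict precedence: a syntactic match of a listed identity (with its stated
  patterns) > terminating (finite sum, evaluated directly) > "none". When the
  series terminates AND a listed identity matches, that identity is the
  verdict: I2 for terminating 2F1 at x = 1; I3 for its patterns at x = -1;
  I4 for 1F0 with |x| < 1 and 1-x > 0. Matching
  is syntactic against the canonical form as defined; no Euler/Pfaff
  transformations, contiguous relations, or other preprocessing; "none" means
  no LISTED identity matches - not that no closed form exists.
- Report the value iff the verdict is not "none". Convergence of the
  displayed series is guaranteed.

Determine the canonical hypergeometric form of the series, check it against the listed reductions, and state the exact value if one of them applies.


x = -1 here; the reduced form reads 2F1, upper {-\frac{8}{3}, 2}, lower {\frac{17}{3}}, C = -\frac{10}{9}. Verdict (x = -1): the Kummer evaluation I3 applies (x = -1; c = \frac{17}{3} equals 1+a-b for upper {-\frac{8}{3}, 2}: listed pattern). Hence: -\frac{70}{27}.

Key observation: from the first term -\frac{10}{9}: the product of the first k integers (prefactor -10/9) is k!.
Consecutive-term ratio: r(k) = -1 * (k-\frac{8}{3}) (k+2) / [(k+\frac{17}{3}) (k+1)] - rational in k. x = -1; t_0 = -\frac{10}{9}; negate the roots.


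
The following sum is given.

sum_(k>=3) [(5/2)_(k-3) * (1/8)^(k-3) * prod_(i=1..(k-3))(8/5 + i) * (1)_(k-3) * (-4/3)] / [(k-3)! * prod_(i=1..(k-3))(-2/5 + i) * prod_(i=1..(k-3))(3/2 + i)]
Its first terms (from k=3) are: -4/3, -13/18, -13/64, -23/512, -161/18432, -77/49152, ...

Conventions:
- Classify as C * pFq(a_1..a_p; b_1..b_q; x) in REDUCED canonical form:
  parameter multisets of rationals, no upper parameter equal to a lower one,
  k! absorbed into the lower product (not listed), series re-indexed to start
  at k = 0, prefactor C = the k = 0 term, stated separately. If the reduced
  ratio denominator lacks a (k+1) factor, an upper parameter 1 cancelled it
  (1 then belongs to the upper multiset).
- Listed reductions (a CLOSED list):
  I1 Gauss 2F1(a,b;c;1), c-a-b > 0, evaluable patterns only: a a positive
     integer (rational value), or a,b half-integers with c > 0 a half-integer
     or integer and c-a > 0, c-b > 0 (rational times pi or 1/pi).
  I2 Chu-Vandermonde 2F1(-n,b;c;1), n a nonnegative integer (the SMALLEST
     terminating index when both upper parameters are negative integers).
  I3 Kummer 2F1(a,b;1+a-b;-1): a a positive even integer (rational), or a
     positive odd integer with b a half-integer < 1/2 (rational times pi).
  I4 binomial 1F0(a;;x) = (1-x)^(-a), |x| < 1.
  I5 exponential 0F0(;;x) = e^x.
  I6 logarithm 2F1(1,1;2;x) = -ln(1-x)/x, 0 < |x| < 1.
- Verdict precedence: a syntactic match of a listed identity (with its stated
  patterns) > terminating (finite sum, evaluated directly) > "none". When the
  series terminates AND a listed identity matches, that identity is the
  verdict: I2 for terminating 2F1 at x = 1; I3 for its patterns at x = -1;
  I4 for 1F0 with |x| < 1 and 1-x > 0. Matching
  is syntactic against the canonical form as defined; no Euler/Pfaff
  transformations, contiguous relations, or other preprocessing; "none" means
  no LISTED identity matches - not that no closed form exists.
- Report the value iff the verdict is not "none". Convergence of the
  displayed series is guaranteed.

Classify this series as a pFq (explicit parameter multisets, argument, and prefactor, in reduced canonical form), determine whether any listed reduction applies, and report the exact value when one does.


Reduced: x = 1/8, 2F1, upper = {1, 13/5}, lower = {3/5}, C = -4/3. Verdict: no listed reduction: x = 1/8 and upper {1, 13/5} fail every I1-I6 pattern.

Structural cue: from the first term -4/3: the lower running product (prefactor -4/3) is a rising factorial.
Ratio: r(k) = (1/8) * (k+1) (k+13/5) / [(k+3/5) (k+1)] ; factor over Q: parameters, x = (1/8), and C = -4/3.


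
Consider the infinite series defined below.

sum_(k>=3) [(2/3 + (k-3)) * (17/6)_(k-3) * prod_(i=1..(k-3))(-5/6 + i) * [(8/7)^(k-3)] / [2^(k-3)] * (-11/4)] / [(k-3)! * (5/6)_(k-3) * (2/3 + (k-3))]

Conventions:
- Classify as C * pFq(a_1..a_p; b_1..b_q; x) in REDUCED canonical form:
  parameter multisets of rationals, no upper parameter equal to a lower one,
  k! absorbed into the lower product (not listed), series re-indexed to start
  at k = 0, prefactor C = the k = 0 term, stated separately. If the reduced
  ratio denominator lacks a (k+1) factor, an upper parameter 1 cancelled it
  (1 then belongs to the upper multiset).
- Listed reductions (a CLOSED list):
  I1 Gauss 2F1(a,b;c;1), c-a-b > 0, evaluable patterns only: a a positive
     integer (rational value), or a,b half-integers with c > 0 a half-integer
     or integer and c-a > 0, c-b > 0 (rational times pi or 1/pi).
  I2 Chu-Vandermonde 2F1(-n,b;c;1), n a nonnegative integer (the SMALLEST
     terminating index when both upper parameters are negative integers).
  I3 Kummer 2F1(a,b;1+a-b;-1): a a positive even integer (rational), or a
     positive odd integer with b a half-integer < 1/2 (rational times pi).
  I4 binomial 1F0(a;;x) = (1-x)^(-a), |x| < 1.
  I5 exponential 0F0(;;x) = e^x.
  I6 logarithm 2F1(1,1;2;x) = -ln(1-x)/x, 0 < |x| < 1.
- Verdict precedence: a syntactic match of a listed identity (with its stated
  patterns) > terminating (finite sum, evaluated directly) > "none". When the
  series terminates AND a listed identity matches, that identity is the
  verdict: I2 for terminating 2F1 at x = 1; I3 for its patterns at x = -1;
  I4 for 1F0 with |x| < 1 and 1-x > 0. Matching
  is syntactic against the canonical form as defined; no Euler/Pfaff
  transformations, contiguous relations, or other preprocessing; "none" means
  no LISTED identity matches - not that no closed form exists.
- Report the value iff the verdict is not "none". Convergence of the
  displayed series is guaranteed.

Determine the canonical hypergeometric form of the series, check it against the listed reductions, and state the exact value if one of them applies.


Key step: t_0 being -11/4, the running product (C = -11/4, x = 4/7) telescopes to a rising factorial.
Ratio: r(k) = (4/7) * (k+1/6) (k+17/6) / [(k+5/6) (k+1)] - poly over poly, x = (4/7) from leading terms; C = -11/4 at k = 0.

x = 4/7 here; the reduced form reads 2F1, upper {1/6, 17/6}, lower {5/6}, C = -11/4. Verdict: none here - no I1-I6 shape fits x = 4/7 with lower {5/6}.


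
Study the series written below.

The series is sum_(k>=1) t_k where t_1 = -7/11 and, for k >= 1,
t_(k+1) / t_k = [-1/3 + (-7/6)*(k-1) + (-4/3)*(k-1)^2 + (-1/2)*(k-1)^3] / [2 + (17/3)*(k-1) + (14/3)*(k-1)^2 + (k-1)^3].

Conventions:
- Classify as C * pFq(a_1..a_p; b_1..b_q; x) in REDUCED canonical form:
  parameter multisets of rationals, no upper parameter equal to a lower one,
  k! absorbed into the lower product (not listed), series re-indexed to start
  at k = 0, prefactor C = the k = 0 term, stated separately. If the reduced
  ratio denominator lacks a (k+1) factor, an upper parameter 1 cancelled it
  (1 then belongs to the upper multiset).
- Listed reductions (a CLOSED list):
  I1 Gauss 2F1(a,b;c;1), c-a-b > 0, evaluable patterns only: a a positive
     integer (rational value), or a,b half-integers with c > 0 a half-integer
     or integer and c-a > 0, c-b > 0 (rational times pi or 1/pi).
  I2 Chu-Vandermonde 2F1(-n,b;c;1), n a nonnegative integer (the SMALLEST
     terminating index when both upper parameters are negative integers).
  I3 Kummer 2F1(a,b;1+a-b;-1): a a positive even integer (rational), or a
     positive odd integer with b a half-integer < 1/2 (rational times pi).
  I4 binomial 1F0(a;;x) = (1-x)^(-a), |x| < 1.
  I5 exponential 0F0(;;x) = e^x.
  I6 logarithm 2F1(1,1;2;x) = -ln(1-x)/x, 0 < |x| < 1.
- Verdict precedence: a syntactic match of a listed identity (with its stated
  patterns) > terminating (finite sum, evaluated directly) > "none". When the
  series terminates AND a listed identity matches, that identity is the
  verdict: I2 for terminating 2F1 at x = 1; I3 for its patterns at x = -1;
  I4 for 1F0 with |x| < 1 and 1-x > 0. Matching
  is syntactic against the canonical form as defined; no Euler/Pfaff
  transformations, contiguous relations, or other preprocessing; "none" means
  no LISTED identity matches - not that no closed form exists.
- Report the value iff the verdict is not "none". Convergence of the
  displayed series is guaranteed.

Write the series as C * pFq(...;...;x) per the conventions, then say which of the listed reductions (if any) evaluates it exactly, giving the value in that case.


Key observation: x = (-1/2) and roots of the ratio polynomials (C = -7/11) are the negated parameters.
Adjacent-term ratio: r(k) = (-1/2) * (k+1) (k+1) / [(k+3) (k+1)] - poly over poly, x = (-1/2) from leading terms; C = -7/11 at k = 0.

Reduced: x = -1/2, 2F1, upper = {1, 1}, lower = {3}, C = -7/11. Verdict: none - this 2F1 at x = -1/2 matches no listed pattern, and upper {1, 1} holds no stopper.


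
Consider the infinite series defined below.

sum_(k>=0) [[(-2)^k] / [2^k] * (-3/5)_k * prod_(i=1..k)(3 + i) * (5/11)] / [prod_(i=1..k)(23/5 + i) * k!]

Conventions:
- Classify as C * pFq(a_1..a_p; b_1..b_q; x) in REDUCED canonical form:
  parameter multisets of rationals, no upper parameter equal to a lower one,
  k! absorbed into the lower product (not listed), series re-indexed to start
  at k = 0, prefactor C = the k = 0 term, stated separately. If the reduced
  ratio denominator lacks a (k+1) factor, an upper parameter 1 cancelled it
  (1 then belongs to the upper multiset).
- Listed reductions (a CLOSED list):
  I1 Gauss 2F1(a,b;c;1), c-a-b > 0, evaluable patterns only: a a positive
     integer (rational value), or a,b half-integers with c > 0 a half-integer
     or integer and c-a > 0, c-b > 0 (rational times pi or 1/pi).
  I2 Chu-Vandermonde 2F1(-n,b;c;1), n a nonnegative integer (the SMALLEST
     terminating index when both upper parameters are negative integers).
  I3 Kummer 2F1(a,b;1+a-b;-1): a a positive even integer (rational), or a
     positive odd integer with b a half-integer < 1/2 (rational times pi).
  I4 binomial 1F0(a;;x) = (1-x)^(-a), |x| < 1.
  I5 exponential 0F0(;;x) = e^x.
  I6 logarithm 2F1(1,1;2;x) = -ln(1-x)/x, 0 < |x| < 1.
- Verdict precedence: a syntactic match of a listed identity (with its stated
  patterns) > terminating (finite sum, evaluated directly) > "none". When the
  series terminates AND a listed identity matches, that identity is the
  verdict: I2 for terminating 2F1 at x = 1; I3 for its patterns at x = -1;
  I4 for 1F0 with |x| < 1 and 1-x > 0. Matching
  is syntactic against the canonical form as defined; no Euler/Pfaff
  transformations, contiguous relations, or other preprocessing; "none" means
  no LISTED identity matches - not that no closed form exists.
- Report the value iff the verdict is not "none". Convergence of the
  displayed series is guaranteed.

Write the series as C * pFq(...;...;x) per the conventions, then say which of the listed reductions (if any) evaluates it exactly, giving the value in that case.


This is 5/11 * 2F1(-3/5, 4; 28/5; -1) in reduced canonical form. Verdict: the Kummer evaluation I3 applies (x = -1; c = 28/5 equals 1+a-b for upper {-3/5, 4}: listed pattern). Its exact value is 69/110.

Key step: from the first term 5/11: the running product (C = 5/11) telescopes to a rising factorial.
Adjacent-term ratio: r(k) = (-1) * (k-3/5) (k+4) / [(k+28/5) (k+1)] ; factor over Q: parameters, x = (-1), and C = 5/11.


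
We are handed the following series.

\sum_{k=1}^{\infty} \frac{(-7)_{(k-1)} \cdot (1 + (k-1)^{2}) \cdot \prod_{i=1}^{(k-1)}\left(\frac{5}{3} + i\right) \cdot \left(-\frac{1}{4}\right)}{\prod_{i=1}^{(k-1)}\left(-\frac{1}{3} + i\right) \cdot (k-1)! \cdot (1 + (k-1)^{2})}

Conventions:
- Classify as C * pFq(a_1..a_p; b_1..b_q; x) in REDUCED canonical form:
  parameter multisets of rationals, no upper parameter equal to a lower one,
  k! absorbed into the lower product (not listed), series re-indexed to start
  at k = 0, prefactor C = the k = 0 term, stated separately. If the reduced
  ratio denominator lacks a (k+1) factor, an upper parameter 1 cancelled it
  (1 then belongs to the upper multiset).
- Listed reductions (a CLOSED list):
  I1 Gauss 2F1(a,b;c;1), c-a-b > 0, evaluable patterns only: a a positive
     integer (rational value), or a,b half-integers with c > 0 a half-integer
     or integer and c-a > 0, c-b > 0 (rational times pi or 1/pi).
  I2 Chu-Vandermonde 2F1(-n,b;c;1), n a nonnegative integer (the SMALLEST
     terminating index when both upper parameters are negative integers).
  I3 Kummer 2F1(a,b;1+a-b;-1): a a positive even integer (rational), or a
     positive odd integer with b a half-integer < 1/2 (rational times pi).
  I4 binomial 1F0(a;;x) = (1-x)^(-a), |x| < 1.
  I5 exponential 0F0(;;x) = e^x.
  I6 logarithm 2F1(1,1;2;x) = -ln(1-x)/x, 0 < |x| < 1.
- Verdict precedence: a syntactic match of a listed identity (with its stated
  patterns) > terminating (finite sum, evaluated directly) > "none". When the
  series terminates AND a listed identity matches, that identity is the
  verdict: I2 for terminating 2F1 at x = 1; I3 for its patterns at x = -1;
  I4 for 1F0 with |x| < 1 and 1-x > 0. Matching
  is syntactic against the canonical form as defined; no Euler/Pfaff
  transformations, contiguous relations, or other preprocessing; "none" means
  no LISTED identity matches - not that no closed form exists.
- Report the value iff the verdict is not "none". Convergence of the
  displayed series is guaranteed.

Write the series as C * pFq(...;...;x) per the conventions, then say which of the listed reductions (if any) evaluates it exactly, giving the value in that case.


Classification (C = -\frac{1}{4}): 2F1 with upper {-7, \frac{8}{3}}, lower {\frac{2}{3}}, argument x = 1. Verdict: the Chu-Vandermonde identity I2 fires (terminating 2F1 at x = 1 with n = 7, b = 8/3, c = \frac{2}{3}). Its exact value is 0.

Structural cue: x = 1 and striking the common factor k^2 + 1 reduces the term (C = -1/4).
Step ratio: r(k) = 1 * (k-7) (k+\frac{8}{3}) / [(k+\frac{2}{3}) (k+1)] - rational; roots negated = parameters, x = 1, C = -\frac{1}{4}.


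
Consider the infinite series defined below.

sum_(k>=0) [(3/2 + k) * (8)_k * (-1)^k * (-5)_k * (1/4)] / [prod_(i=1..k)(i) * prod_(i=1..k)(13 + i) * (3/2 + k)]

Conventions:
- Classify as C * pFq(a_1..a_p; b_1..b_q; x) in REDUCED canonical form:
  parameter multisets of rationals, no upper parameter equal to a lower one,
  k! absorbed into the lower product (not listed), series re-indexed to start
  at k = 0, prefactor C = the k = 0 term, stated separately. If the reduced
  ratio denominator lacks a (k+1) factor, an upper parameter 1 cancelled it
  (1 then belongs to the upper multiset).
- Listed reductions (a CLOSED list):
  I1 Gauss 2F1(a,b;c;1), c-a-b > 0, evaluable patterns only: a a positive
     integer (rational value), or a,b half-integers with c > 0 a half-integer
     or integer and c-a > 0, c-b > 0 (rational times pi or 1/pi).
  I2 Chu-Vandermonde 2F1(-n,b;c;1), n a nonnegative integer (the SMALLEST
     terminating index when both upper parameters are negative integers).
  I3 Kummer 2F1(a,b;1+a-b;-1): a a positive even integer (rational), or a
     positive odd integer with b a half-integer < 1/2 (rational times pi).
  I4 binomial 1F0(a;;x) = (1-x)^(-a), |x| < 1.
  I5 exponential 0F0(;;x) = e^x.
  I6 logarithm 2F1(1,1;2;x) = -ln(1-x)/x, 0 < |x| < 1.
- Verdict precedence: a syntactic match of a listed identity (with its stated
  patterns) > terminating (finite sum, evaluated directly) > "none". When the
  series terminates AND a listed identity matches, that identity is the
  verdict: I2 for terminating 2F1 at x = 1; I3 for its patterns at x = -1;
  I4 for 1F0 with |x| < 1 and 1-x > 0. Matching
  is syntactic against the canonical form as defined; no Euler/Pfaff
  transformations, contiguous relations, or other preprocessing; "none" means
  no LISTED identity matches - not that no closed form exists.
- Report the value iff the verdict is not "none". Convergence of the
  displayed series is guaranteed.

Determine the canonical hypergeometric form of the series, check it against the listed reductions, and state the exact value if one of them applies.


At argument -1: a 2F1 with upper {-5, 8}, lower {14}, scaled by C = 1/4. Verdict at x = -1: Kummer's theorem (I3) matches (x = -1; c = 14 equals 1+a-b for upper {-5, 8}: listed pattern). Sum: 143/56.

Key step: from the first term 1/4: the lower running product (C = 1/4) is a rising factorial.
Term ratio: r(k) = (-1) * (k-5) (k+8) / [(k+14) (k+1)] - rational in k, leading ratio (-1); with t_0 = 1/4, classification follows.


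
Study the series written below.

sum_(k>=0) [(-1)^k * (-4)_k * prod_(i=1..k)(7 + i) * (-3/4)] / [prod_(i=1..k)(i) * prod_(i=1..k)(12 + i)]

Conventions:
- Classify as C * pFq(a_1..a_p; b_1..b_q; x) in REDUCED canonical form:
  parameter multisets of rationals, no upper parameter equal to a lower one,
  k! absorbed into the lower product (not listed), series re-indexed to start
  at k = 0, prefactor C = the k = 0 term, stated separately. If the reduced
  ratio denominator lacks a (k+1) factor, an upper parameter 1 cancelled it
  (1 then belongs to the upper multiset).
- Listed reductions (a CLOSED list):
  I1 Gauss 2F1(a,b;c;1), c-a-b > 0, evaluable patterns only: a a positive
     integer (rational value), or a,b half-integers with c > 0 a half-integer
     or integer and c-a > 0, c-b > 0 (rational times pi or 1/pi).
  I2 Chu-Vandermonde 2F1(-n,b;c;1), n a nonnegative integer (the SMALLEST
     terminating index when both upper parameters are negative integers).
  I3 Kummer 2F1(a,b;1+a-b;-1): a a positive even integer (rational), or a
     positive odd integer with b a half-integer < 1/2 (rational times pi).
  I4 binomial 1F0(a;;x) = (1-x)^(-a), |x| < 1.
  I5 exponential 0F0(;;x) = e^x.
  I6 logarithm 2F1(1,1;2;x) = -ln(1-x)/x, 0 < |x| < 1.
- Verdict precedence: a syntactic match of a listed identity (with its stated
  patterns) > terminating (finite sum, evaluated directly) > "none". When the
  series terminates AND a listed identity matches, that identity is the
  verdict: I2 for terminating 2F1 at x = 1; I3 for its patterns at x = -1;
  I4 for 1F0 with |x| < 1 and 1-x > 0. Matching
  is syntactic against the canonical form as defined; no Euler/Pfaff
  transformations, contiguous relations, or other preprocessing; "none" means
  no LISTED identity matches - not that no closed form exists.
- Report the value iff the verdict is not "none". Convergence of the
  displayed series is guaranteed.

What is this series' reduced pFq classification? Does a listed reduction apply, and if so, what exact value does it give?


Key step: with t_0 = -3/4, the running product (C = -3/4, x = -1) telescopes to a rising factorial.
Adjacent-term ratio: r(k) = (-1) * (k-4) (k+8) / [(k+13) (k+1)] - rational; roots negated = parameters, x = (-1), C = -3/4.

This is -3/4 * 2F1(-4, 8; 13; -1) in reduced canonical form. Verdict: Kummer's theorem (I3) matches (x = -1; c = 13 equals 1+a-b for upper {-4, 8}: listed pattern). Value: -297/56.


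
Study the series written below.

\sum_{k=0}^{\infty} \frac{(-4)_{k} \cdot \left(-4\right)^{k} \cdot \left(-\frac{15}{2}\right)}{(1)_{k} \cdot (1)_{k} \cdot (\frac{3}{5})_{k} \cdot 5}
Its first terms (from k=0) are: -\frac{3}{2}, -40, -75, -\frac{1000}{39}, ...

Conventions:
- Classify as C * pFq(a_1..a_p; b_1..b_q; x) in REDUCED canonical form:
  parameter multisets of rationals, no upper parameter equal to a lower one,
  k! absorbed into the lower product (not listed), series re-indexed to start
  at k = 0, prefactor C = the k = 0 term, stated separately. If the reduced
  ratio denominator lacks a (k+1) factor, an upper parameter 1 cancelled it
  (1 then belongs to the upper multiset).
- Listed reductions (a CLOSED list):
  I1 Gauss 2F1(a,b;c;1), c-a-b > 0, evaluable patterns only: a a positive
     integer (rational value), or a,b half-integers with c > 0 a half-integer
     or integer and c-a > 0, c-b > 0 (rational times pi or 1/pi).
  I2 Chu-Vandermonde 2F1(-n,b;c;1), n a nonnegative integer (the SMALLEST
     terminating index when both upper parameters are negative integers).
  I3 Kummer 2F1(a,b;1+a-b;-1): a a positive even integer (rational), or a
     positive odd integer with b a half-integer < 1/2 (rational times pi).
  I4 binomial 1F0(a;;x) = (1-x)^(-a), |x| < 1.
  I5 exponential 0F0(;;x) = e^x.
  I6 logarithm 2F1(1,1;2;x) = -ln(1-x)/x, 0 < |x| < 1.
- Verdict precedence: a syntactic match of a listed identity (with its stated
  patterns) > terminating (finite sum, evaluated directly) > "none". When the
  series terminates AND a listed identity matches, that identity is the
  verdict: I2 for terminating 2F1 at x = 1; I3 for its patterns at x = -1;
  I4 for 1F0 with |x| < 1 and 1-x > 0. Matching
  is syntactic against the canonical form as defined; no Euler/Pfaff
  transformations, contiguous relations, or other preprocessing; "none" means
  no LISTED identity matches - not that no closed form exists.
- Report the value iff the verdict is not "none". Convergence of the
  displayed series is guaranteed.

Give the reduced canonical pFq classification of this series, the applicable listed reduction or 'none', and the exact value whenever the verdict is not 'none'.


x = -4 here; the reduced form reads 1F2, upper {-4}, lower {\frac{3}{5}, 1}, C = -\frac{3}{2}. Verdict: terminating (-4 upstairs). 5 nonzero terms in all; added directly. Its exact value is -\frac{101033}{702}.

First insight: t_0 being -\frac{3}{2}, (1)_k (prefactor -3/2) is k! itself.
Term ratio: r(k) = -4 * (k-4) / [(k+\frac{3}{5}) (k+1) (k+1)] - poly over poly, x = -4 from leading terms; C = -\frac{3}{2} at k = 0.


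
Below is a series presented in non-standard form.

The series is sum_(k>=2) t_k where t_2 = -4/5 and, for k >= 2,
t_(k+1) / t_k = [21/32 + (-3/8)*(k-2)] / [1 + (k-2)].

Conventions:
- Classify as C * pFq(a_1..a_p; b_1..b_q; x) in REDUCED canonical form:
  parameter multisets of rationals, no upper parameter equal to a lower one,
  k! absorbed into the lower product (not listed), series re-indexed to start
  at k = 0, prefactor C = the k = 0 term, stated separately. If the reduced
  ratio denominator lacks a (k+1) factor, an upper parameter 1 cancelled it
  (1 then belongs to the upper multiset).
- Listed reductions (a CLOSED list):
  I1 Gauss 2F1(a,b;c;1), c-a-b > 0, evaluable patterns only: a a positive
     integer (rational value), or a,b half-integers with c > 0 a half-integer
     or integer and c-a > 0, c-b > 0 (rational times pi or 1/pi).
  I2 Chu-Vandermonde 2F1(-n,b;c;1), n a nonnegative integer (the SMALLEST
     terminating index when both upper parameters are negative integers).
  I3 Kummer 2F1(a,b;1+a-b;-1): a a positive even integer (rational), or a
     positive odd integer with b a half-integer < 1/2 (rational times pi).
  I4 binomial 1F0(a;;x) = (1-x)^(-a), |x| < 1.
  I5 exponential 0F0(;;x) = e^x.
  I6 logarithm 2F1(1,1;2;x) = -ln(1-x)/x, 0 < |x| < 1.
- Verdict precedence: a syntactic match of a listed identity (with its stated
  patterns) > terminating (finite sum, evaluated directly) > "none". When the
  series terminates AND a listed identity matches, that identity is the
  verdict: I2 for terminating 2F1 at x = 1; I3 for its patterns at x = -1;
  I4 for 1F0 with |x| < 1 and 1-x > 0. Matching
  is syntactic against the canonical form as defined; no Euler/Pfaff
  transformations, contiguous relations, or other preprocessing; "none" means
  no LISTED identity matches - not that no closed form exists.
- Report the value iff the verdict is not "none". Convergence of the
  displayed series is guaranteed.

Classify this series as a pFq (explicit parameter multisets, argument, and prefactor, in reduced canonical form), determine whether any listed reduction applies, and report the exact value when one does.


The tell: t_0 being -4/5, the expanded ratio factors over Q; prefactor -4/5, roots give parameters.
Step ratio: r(k) = (-3/8) * (k-7/4) / [(k+1)] - rational in k, leading ratio (-3/8); with t_0 = -4/5, classification follows.

Prefactor -4/5, argument -3/8: 1F0 with upper {-7/4} over lower {-}. Verdict: this is the binomial series (I4) (the 1F0 binomial series: exponent 7/4, x = -3/8). Exact value: (-4/5) * (11/8)^(7/4).
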